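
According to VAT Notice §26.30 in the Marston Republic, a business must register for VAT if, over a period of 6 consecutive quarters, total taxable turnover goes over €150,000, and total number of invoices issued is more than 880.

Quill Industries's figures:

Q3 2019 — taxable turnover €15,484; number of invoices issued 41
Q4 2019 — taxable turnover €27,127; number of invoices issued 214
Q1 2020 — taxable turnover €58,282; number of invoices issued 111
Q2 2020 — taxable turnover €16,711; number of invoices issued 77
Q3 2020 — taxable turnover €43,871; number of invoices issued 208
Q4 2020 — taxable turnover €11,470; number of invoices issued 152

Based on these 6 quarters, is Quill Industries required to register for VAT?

No

Total taxable turnover: €15,484 + €27,127 + €58,282 + €16,711 + €43,871 + €11,470 = €172,945 (> €150,000).
Total number of invoices issued: 41 + 214 + 111 + 77 + 208 + 152 = 803 (≤ 880).
The test is 'and': the rule requires both, and at least one is not exceeded.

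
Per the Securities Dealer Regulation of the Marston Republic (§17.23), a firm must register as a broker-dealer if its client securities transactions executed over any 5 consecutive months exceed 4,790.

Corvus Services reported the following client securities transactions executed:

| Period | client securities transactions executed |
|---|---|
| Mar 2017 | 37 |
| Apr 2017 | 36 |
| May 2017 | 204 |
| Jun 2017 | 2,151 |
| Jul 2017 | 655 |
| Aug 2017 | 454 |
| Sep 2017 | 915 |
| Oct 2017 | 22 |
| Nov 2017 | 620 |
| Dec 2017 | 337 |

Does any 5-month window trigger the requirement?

No

Mar 2017–Jul 2017: 37 + 36 + 204 + 2,151 + 655 = 3,083 (under)
Apr 2017–Aug 2017: 36 + 204 + 2,151 + 655 + 454 = 3,500 (under)
May 2017–Sep 2017: 204 + 2,151 + 655 + 454 + 915 = 4,379 (under)
Jun 2017–Oct 2017: 2,151 + 655 + 454 + 915 + 22 = 4,197 (under)
Jul 2017–Nov 2017: 655 + 454 + 915 + 22 + 620 = 2,666 (under)
Aug 2017–Dec 2017: 454 + 915 + 22 + 620 + 337 = 2,348 (under)
No window exceeds 4,790.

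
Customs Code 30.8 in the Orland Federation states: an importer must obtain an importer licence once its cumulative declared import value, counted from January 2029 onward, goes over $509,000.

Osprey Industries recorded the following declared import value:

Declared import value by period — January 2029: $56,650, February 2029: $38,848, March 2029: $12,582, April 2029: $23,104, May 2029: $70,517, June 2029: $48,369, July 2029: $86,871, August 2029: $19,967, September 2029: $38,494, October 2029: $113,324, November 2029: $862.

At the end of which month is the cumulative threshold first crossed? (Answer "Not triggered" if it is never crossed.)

Through January 2029: $56,650
Through February 2029: $95,498
Through March 2029: $108,080
Through April 2029: $131,184
Through May 2029: $201,701
Through June 2029: $250,070
Through July 2029: $336,941
Through August 2029: $356,908
Through September 2029: $395,402
Through October 2029: $508,726
Through November 2029: $509,588 ← exceeds threshold

November 2029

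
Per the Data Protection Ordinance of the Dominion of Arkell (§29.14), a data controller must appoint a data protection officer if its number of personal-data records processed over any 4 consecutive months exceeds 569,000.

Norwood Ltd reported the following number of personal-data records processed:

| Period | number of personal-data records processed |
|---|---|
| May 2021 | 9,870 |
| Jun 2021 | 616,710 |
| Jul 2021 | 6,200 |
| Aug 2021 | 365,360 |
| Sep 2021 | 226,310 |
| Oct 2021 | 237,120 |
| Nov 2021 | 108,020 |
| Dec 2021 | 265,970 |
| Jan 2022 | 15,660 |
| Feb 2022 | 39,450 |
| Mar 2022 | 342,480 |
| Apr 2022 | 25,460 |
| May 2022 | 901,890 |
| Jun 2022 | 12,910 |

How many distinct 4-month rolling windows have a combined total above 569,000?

9

May 2021–Aug 2021: 9,870 + 616,710 + 6,200 + 365,360 = 998,140 (over)
Jun 2021–Sep 2021: 616,710 + 6,200 + 365,360 + 226,310 = 1,214,580 (over)
Jul 2021–Oct 2021: 6,200 + 365,360 + 226,310 + 237,120 = 834,990 (over)
Aug 2021–Nov 2021: 365,360 + 226,310 + 237,120 + 108,020 = 936,810 (over)
Sep 2021–Dec 2021: 226,310 + 237,120 + 108,020 + 265,970 = 837,420 (over)
Oct 2021–Jan 2022: 237,120 + 108,020 + 265,970 + 15,660 = 626,770 (over)
Nov 2021–Feb 2022: 108,020 + 265,970 + 15,660 + 39,450 = 429,100 (under)
Dec 2021–Mar 2022: 265,970 + 15,660 + 39,450 + 342,480 = 663,560 (over)
Jan 2022–Apr 2022: 15,660 + 39,450 + 342,480 + 25,460 = 423,050 (under)
Feb 2022–May 2022: 39,450 + 342,480 + 25,460 + 901,890 = 1,309,280 (over)
Mar 2022–Jun 2022: 342,480 + 25,460 + 901,890 + 12,910 = 1,282,740 (over)
9 windows exceed the threshold.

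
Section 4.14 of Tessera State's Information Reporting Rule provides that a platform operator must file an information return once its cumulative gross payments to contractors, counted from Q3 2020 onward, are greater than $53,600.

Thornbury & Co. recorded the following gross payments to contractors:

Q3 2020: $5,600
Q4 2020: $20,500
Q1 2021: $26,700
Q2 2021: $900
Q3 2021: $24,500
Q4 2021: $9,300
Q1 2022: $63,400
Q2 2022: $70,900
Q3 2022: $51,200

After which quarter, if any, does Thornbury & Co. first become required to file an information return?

Q2 2021

Through Q3 2020: $5,600
Through Q4 2020: $26,100
Through Q1 2021: $52,800
Through Q2 2021: $53,700 ← exceeds threshold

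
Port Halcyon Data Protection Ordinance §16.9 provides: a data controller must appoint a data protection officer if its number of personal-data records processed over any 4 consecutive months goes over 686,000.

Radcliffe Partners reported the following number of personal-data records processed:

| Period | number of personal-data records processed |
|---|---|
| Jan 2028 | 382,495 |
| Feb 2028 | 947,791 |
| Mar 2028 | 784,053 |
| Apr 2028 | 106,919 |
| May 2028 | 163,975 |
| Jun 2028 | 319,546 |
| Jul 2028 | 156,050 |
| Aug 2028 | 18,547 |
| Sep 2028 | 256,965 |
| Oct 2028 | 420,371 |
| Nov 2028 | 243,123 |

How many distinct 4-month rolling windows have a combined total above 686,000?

7

Jan 2028–Apr 2028: 382,495 + 947,791 + 784,053 + 106,919 = 2,221,258 (over)
Feb 2028–May 2028: 947,791 + 784,053 + 106,919 + 163,975 = 2,002,738 (over)
Mar 2028–Jun 2028: 784,053 + 106,919 + 163,975 + 319,546 = 1,374,493 (over)
Apr 2028–Jul 2028: 106,919 + 163,975 + 319,546 + 156,050 = 746,490 (over)
May 2028–Aug 2028: 163,975 + 319,546 + 156,050 + 18,547 = 658,118 (under)
Jun 2028–Sep 2028: 319,546 + 156,050 + 18,547 + 256,965 = 751,108 (over)
Jul 2028–Oct 2028: 156,050 + 18,547 + 256,965 + 420,371 = 851,933 (over)
Aug 2028–Nov 2028: 18,547 + 256,965 + 420,371 + 243,123 = 939,006 (over)
7 windows exceed the threshold.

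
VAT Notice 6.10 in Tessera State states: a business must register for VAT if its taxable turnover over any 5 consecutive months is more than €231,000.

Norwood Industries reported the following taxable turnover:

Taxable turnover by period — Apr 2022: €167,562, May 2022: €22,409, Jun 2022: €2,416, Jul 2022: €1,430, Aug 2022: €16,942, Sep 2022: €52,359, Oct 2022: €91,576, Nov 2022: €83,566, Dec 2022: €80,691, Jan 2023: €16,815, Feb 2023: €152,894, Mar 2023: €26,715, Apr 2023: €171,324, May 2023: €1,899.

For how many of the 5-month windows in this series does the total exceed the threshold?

Apr 2022–Aug 2022: €167,562 + €22,409 + €2,416 + €1,430 + €16,942 = €210,759 (under)
May 2022–Sep 2022: €22,409 + €2,416 + €1,430 + €16,942 + €52,359 = €95,556 (under)
Jun 2022–Oct 2022: €2,416 + €1,430 + €16,942 + €52,359 + €91,576 = €164,723 (under)
Jul 2022–Nov 2022: €1,430 + €16,942 + €52,359 + €91,576 + €83,566 = €245,873 (over)
Aug 2022–Dec 2022: €16,942 + €52,359 + €91,576 + €83,566 + €80,691 = €325,134 (over)
Sep 2022–Jan 2023: €52,359 + €91,576 + €83,566 + €80,691 + €16,815 = €325,007 (over)
Oct 2022–Feb 2023: €91,576 + €83,566 + €80,691 + €16,815 + €152,894 = €425,542 (over)
Nov 2022–Mar 2023: €83,566 + €80,691 + €16,815 + €152,894 + €26,715 = €360,681 (over)
Dec 2022–Apr 2023: €80,691 + €16,815 + €152,894 + €26,715 + €171,324 = €448,439 (over)
Jan 2023–May 2023: €16,815 + €152,894 + €26,715 + €171,324 + €1,899 = €369,647 (over)
7 windows exceed the threshold.

7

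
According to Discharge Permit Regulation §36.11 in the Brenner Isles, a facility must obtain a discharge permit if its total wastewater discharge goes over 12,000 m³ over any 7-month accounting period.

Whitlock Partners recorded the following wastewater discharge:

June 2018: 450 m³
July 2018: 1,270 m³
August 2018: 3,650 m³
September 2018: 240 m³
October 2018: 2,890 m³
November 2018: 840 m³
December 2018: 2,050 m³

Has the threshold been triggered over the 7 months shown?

No

Total wastewater discharge: 450 m³ + 1,270 m³ + 3,650 m³ + 240 m³ + 2,890 m³ + 840 m³ + 2,050 m³ = 11,390 m³.
11,390 m³ ≤ 12,000 m³, so the threshold is not exceeded.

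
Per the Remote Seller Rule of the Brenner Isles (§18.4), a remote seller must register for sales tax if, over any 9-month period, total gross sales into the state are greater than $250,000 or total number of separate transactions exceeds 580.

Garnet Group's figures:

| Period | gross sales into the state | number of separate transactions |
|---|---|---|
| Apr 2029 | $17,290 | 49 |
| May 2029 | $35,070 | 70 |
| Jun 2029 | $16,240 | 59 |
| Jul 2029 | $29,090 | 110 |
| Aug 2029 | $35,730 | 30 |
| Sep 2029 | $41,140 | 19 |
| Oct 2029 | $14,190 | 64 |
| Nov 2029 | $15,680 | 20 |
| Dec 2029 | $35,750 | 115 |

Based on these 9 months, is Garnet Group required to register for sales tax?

Total gross sales into the state: $17,290 + $35,070 + $16,240 + $29,090 + $35,730 + $41,140 + $14,190 + $15,680 + $35,750 = $240,180 (≤ $250,000).
Total number of separate transactions: 49 + 70 + 59 + 110 + 30 + 19 + 64 + 20 + 115 = 536 (≤ 580).
The test is 'or': neither threshold is exceeded.

No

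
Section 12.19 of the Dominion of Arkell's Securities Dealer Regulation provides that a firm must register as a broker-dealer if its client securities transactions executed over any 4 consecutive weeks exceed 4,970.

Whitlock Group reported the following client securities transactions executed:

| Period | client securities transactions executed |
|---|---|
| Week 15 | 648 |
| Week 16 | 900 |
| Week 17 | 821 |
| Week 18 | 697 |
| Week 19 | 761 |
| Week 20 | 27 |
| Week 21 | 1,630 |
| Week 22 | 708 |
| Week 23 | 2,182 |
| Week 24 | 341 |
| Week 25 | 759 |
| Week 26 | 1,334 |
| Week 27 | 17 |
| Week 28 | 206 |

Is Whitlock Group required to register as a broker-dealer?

Week 15–Week 18: 648 + 900 + 821 + 697 = 3,066 (under)
Week 16–Week 19: 900 + 821 + 697 + 761 = 3,179 (under)
Week 17–Week 20: 821 + 697 + 761 + 27 = 2,306 (under)
Week 18–Week 21: 697 + 761 + 27 + 1,630 = 3,115 (under)
Week 19–Week 22: 761 + 27 + 1,630 + 708 = 3,126 (under)
Week 20–Week 23: 27 + 1,630 + 708 + 2,182 = 4,547 (under)
Week 21–Week 24: 1,630 + 708 + 2,182 + 341 = 4,861 (under)
Week 22–Week 25: 708 + 2,182 + 341 + 759 = 3,990 (under)
Week 23–Week 26: 2,182 + 341 + 759 + 1,334 = 4,616 (under)
Week 24–Week 27: 341 + 759 + 1,334 + 17 = 2,451 (under)
Week 25–Week 28: 759 + 1,334 + 17 + 206 = 2,316 (under)
No window exceeds 4,970.

No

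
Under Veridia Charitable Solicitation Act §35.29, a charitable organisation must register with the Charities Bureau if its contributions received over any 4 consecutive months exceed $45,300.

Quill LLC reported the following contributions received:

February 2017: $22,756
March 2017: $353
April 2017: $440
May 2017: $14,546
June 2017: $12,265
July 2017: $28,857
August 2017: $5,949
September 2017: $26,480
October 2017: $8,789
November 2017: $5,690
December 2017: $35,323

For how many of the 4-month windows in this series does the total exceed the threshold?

February 2017–May 2017: $22,756 + $353 + $440 + $14,546 = $38,095 (under)
March 2017–June 2017: $353 + $440 + $14,546 + $12,265 = $27,604 (under)
April 2017–July 2017: $440 + $14,546 + $12,265 + $28,857 = $56,108 (over)
May 2017–August 2017: $14,546 + $12,265 + $28,857 + $5,949 = $61,617 (over)
June 2017–September 2017: $12,265 + $28,857 + $5,949 + $26,480 = $73,551 (over)
July 2017–October 2017: $28,857 + $5,949 + $26,480 + $8,789 = $70,075 (over)
August 2017–November 2017: $5,949 + $26,480 + $8,789 + $5,690 = $46,908 (over)
September 2017–December 2017: $26,480 + $8,789 + $5,690 + $35,323 = $76,282 (over)
6 windows exceed the threshold.

6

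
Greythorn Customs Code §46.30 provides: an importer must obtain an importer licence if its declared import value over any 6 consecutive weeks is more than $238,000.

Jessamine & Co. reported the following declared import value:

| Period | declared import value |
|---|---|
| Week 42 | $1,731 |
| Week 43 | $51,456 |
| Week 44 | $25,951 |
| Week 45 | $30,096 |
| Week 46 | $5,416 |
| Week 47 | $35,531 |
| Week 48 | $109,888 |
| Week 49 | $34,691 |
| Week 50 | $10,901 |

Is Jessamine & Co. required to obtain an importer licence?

Week 42–Week 47: $1,731 + $51,456 + $25,951 + $30,096 + $5,416 + $35,531 = $150,181 (under)
Week 43–Week 48: $51,456 + $25,951 + $30,096 + $5,416 + $35,531 + $109,888 = $258,338 (over)
Week 44–Week 49: $25,951 + $30,096 + $5,416 + $35,531 + $109,888 + $34,691 = $241,573 (over)
Week 45–Week 50: $30,096 + $5,416 + $35,531 + $109,888 + $34,691 + $10,901 = $226,523 (under)
At least one window exceeds $238,000.

Yes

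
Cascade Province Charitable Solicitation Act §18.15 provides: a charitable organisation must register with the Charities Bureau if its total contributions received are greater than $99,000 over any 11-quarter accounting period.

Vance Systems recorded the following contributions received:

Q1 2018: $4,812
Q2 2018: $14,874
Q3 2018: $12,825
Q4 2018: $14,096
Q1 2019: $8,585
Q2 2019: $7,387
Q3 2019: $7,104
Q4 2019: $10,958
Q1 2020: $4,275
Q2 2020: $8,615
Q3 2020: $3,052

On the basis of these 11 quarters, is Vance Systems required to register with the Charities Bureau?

Total contributions received: $4,812 + $14,874 + $12,825 + $14,096 + $8,585 + $7,387 + $7,104 + $10,958 + $4,275 + $8,615 + $3,052 = $96,583.
$96,583 ≤ $99,000, so the threshold is not exceeded.

No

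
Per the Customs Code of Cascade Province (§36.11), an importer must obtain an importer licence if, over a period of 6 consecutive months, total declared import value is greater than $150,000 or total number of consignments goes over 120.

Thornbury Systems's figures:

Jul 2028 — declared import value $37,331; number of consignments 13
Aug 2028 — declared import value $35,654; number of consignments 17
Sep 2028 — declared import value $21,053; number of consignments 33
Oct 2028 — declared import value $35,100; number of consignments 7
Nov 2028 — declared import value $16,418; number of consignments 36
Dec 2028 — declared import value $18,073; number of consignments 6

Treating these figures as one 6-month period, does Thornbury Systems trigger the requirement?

Yes

Total declared import value: $37,331 + $35,654 + $21,053 + $35,100 + $16,418 + $18,073 = $163,629 (> $150,000).
Total number of consignments: 13 + 17 + 33 + 7 + 36 + 6 = 112 (≤ 120).
The test is 'or': at least one threshold is exceeded.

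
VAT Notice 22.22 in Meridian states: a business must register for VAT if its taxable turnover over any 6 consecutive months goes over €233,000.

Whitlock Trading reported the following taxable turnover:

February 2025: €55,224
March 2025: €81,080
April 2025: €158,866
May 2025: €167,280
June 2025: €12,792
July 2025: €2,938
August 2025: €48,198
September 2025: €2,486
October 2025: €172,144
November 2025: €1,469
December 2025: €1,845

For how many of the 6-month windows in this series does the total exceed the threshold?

February 2025–July 2025: €55,224 + €81,080 + €158,866 + €167,280 + €12,792 + €2,938 = €478,180 (over)
March 2025–August 2025: €81,080 + €158,866 + €167,280 + €12,792 + €2,938 + €48,198 = €471,154 (over)
April 2025–September 2025: €158,866 + €167,280 + €12,792 + €2,938 + €48,198 + €2,486 = €392,560 (over)
May 2025–October 2025: €167,280 + €12,792 + €2,938 + €48,198 + €2,486 + €172,144 = €405,838 (over)
June 2025–November 2025: €12,792 + €2,938 + €48,198 + €2,486 + €172,144 + €1,469 = €240,027 (over)
July 2025–December 2025: €2,938 + €48,198 + €2,486 + €172,144 + €1,469 + €1,845 = €229,080 (under)
5 windows exceed the threshold.

5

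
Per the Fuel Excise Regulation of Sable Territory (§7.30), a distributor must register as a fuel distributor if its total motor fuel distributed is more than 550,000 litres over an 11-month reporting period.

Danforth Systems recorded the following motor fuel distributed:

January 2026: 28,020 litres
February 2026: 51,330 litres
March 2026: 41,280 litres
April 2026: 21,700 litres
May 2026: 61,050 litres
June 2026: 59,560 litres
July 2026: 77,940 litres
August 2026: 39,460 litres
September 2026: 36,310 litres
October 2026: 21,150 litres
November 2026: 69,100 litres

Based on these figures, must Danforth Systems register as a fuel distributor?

No

Total motor fuel distributed: 28,020 litres + 51,330 litres + 41,280 litres + 21,700 litres + 61,050 litres + 59,560 litres + 77,940 litres + 39,460 litres + 36,310 litres + 21,150 litres + 69,100 litres = 506,900 litres.
506,900 litres ≤ 550,000 litres, so the threshold is not exceeded.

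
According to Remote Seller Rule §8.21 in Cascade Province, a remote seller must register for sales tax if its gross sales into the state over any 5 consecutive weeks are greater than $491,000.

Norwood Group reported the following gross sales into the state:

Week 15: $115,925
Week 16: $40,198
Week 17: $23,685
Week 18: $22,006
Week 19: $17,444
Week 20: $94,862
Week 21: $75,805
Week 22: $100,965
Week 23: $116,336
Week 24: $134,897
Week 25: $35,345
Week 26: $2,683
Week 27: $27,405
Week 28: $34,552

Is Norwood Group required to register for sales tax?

Yes

Week 15–Week 19: $115,925 + $40,198 + $23,685 + $22,006 + $17,444 = $219,258 (under)
Week 16–Week 20: $40,198 + $23,685 + $22,006 + $17,444 + $94,862 = $198,195 (under)
Week 17–Week 21: $23,685 + $22,006 + $17,444 + $94,862 + $75,805 = $233,802 (under)
Week 18–Week 22: $22,006 + $17,444 + $94,862 + $75,805 + $100,965 = $311,082 (under)
Week 19–Week 23: $17,444 + $94,862 + $75,805 + $100,965 + $116,336 = $405,412 (under)
Week 20–Week 24: $94,862 + $75,805 + $100,965 + $116,336 + $134,897 = $522,865 (over)
Week 21–Week 25: $75,805 + $100,965 + $116,336 + $134,897 + $35,345 = $463,348 (under)
Week 22–Week 26: $100,965 + $116,336 + $134,897 + $35,345 + $2,683 = $390,226 (under)
Week 23–Week 27: $116,336 + $134,897 + $35,345 + $2,683 + $27,405 = $316,666 (under)
Week 24–Week 28: $134,897 + $35,345 + $2,683 + $27,405 + $34,552 = $234,882 (under)
At least one window exceeds $491,000.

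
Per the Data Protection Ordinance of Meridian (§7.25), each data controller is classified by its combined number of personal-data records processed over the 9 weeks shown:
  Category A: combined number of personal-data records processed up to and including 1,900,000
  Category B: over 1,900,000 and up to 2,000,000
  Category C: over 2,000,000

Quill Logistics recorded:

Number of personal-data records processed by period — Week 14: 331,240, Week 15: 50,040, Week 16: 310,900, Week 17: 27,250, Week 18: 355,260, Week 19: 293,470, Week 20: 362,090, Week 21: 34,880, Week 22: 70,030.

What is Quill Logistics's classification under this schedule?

Category A

Combined number of personal-data records processed: 331,240 + 50,040 + 310,900 + 27,250 + 355,260 + 293,470 + 362,090 + 34,880 + 70,030 = 1,835,160.
1,835,160 ≤ 1,900,000, so Category A applies.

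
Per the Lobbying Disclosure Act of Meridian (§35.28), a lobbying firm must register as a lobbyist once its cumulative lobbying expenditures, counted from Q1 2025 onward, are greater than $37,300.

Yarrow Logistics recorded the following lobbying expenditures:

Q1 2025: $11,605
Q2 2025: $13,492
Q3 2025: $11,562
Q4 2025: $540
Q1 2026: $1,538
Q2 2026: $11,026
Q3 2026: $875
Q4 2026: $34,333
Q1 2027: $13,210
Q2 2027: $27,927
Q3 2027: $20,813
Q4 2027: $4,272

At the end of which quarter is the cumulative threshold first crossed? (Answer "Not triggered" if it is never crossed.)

Through Q1 2025: $11,605
Through Q2 2025: $25,097
Through Q3 2025: $36,659
Through Q4 2025: $37,199
Through Q1 2026: $38,737 ← exceeds threshold

Q1 2026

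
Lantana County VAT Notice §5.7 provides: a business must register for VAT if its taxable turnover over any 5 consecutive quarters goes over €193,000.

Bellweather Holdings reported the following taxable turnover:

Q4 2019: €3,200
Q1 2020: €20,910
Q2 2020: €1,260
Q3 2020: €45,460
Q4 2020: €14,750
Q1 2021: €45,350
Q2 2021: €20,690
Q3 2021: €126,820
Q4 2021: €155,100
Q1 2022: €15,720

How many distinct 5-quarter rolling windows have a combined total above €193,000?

3

Q4 2019–Q4 2020: €3,200 + €20,910 + €1,260 + €45,460 + €14,750 = €85,580 (under)
Q1 2020–Q1 2021: €20,910 + €1,260 + €45,460 + €14,750 + €45,350 = €127,730 (under)
Q2 2020–Q2 2021: €1,260 + €45,460 + €14,750 + €45,350 + €20,690 = €127,510 (under)
Q3 2020–Q3 2021: €45,460 + €14,750 + €45,350 + €20,690 + €126,820 = €253,070 (over)
Q4 2020–Q4 2021: €14,750 + €45,350 + €20,690 + €126,820 + €155,100 = €362,710 (over)
Q1 2021–Q1 2022: €45,350 + €20,690 + €126,820 + €155,100 + €15,720 = €363,680 (over)
3 windows exceed the threshold.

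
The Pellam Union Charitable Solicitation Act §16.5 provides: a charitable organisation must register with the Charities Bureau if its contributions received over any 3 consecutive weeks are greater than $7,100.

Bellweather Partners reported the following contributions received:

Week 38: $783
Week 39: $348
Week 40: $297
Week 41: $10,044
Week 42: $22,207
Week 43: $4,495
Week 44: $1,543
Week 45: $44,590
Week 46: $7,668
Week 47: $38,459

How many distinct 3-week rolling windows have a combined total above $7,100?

7

Week 38–Week 40: $783 + $348 + $297 = $1,428 (under)
Week 39–Week 41: $348 + $297 + $10,044 = $10,689 (over)
Week 40–Week 42: $297 + $10,044 + $22,207 = $32,548 (over)
Week 41–Week 43: $10,044 + $22,207 + $4,495 = $36,746 (over)
Week 42–Week 44: $22,207 + $4,495 + $1,543 = $28,245 (over)
Week 43–Week 45: $4,495 + $1,543 + $44,590 = $50,628 (over)
Week 44–Week 46: $1,543 + $44,590 + $7,668 = $53,801 (over)
Week 45–Week 47: $44,590 + $7,668 + $38,459 = $90,717 (over)
7 windows exceed the threshold.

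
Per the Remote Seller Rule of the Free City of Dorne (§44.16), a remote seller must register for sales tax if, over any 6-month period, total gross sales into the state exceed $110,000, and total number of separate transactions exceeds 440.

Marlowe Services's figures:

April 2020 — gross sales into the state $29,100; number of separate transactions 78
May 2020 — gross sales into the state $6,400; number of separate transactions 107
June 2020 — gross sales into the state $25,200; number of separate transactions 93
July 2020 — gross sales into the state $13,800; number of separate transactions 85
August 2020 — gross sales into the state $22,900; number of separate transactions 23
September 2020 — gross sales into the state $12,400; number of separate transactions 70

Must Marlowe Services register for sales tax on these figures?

No

Total gross sales into the state: $29,100 + $6,400 + $25,200 + $13,800 + $22,900 + $12,400 = $109,800 (≤ $110,000).
Total number of separate transactions: 78 + 107 + 93 + 85 + 23 + 70 = 456 (> 440).
The test is 'and': the rule requires both, and at least one is not exceeded.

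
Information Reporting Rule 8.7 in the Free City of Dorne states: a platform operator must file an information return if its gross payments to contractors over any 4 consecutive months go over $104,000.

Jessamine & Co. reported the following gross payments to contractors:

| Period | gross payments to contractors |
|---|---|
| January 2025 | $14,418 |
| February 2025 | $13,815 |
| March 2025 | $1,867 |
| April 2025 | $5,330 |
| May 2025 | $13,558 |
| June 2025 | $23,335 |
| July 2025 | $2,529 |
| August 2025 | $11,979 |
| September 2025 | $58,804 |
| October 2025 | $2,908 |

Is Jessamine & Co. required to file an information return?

January 2025–April 2025: $14,418 + $13,815 + $1,867 + $5,330 = $35,430 (under)
February 2025–May 2025: $13,815 + $1,867 + $5,330 + $13,558 = $34,570 (under)
March 2025–June 2025: $1,867 + $5,330 + $13,558 + $23,335 = $44,090 (under)
April 2025–July 2025: $5,330 + $13,558 + $23,335 + $2,529 = $44,752 (under)
May 2025–August 2025: $13,558 + $23,335 + $2,529 + $11,979 = $51,401 (under)
June 2025–September 2025: $23,335 + $2,529 + $11,979 + $58,804 = $96,647 (under)
July 2025–October 2025: $2,529 + $11,979 + $58,804 + $2,908 = $76,220 (under)
No window exceeds $104,000.

No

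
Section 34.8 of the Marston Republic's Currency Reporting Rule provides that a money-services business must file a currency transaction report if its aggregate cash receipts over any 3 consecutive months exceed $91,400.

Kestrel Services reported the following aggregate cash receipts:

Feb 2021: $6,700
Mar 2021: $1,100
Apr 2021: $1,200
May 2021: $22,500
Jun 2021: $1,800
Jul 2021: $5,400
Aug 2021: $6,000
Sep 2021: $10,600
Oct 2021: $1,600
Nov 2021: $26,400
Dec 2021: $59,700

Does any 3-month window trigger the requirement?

No

Feb 2021–Apr 2021: $6,700 + $1,100 + $1,200 = $9,000 (under)
Mar 2021–May 2021: $1,100 + $1,200 + $22,500 = $24,800 (under)
Apr 2021–Jun 2021: $1,200 + $22,500 + $1,800 = $25,500 (under)
May 2021–Jul 2021: $22,500 + $1,800 + $5,400 = $29,700 (under)
Jun 2021–Aug 2021: $1,800 + $5,400 + $6,000 = $13,200 (under)
Jul 2021–Sep 2021: $5,400 + $6,000 + $10,600 = $22,000 (under)
Aug 2021–Oct 2021: $6,000 + $10,600 + $1,600 = $18,200 (under)
Sep 2021–Nov 2021: $10,600 + $1,600 + $26,400 = $38,600 (under)
Oct 2021–Dec 2021: $1,600 + $26,400 + $59,700 = $87,700 (under)
No window exceeds $91,400.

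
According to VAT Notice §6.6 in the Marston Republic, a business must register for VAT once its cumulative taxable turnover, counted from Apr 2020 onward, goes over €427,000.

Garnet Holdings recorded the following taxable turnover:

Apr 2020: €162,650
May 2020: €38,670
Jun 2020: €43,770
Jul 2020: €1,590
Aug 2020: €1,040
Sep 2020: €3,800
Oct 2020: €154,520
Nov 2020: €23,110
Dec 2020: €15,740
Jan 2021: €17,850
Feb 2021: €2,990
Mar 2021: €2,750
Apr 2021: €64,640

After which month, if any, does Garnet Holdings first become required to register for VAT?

Through Apr 2020: €162,650
Through May 2020: €201,320
Through Jun 2020: €245,090
Through Jul 2020: €246,680
Through Aug 2020: €247,720
Through Sep 2020: €251,520
Through Oct 2020: €406,040
Through Nov 2020: €429,150 ← exceeds threshold

Nov 2020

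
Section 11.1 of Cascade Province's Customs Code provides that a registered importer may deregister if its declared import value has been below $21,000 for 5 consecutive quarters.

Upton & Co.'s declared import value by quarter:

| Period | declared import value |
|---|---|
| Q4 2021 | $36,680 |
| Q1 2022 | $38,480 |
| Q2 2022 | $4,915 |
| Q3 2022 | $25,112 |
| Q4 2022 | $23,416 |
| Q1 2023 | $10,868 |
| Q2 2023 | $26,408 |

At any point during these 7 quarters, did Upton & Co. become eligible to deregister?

No

Quarters below $21,000: Q2 2022, Q1 2023.
Longest run of consecutive quarters below the threshold: 1.
1 < 5, so Upton & Co. never became eligible.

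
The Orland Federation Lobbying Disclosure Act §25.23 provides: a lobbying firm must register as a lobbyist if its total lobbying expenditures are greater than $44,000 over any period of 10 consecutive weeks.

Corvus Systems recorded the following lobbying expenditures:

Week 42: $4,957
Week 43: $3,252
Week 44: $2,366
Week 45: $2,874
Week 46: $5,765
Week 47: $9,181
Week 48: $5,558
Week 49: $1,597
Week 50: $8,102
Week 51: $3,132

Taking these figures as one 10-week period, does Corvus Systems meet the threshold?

Total lobbying expenditures: $4,957 + $3,252 + $2,366 + $2,874 + $5,765 + $9,181 + $5,558 + $1,597 + $8,102 + $3,132 = $46,784.
$46,784 > $44,000, so the threshold is exceeded.

Yes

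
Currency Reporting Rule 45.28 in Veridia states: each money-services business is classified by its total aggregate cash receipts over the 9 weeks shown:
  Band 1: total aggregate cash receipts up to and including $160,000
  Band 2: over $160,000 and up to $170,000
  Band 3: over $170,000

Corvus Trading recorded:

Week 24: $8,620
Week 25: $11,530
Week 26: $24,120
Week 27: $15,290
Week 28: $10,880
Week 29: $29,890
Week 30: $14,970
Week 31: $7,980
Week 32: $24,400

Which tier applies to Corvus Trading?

Total aggregate cash receipts: $8,620 + $11,530 + $24,120 + $15,290 + $10,880 + $29,890 + $14,970 + $7,980 + $24,400 = $147,680.
$147,680 ≤ $160,000, so Band 1 applies.

Band 1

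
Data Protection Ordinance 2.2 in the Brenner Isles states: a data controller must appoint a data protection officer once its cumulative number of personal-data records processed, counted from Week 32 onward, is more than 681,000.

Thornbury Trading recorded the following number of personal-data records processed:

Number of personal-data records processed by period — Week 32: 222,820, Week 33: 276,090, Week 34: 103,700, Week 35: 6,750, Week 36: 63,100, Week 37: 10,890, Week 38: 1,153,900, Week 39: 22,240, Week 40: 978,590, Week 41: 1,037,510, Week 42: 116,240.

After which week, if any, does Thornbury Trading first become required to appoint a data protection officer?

Week 37

Through Week 32: 222,820
Through Week 33: 498,910
Through Week 34: 602,610
Through Week 35: 609,360
Through Week 36: 672,460
Through Week 37: 683,350 ← exceeds threshold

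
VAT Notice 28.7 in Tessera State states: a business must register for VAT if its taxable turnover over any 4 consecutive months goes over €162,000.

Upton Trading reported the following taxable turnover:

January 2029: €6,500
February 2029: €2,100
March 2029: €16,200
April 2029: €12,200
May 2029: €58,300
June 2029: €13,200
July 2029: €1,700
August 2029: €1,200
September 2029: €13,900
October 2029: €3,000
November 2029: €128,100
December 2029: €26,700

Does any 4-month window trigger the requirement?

Yes

January 2029–April 2029: €6,500 + €2,100 + €16,200 + €12,200 = €37,000 (under)
February 2029–May 2029: €2,100 + €16,200 + €12,200 + €58,300 = €88,800 (under)
March 2029–June 2029: €16,200 + €12,200 + €58,300 + €13,200 = €99,900 (under)
April 2029–July 2029: €12,200 + €58,300 + €13,200 + €1,700 = €85,400 (under)
May 2029–August 2029: €58,300 + €13,200 + €1,700 + €1,200 = €74,400 (under)
June 2029–September 2029: €13,200 + €1,700 + €1,200 + €13,900 = €30,000 (under)
July 2029–October 2029: €1,700 + €1,200 + €13,900 + €3,000 = €19,800 (under)
August 2029–November 2029: €1,200 + €13,900 + €3,000 + €128,100 = €146,200 (under)
September 2029–December 2029: €13,900 + €3,000 + €128,100 + €26,700 = €171,700 (over)
At least one window exceeds €162,000.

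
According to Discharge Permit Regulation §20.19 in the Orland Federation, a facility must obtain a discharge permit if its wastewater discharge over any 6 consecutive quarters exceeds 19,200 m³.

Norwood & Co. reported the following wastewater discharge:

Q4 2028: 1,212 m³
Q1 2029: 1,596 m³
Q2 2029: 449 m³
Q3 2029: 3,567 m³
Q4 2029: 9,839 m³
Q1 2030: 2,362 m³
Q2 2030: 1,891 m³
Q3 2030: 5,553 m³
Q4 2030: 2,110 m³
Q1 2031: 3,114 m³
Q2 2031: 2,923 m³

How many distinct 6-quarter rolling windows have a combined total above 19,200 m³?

Q4 2028–Q1 2030: 1,212 m³ + 1,596 m³ + 449 m³ + 3,567 m³ + 9,839 m³ + 2,362 m³ = 19,025 m³ (under)
Q1 2029–Q2 2030: 1,596 m³ + 449 m³ + 3,567 m³ + 9,839 m³ + 2,362 m³ + 1,891 m³ = 19,704 m³ (over)
Q2 2029–Q3 2030: 449 m³ + 3,567 m³ + 9,839 m³ + 2,362 m³ + 1,891 m³ + 5,553 m³ = 23,661 m³ (over)
Q3 2029–Q4 2030: 3,567 m³ + 9,839 m³ + 2,362 m³ + 1,891 m³ + 5,553 m³ + 2,110 m³ = 25,322 m³ (over)
Q4 2029–Q1 2031: 9,839 m³ + 2,362 m³ + 1,891 m³ + 5,553 m³ + 2,110 m³ + 3,114 m³ = 24,869 m³ (over)
Q1 2030–Q2 2031: 2,362 m³ + 1,891 m³ + 5,553 m³ + 2,110 m³ + 3,114 m³ + 2,923 m³ = 17,953 m³ (under)
4 windows exceed the threshold.

4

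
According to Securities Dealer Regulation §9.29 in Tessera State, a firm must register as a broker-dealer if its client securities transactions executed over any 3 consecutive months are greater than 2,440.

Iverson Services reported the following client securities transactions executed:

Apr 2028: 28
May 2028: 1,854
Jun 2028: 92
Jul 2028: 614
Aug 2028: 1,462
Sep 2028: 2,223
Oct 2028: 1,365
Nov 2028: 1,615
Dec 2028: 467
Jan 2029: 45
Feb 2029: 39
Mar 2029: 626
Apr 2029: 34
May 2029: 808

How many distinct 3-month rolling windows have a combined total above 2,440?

5

Apr 2028–Jun 2028: 28 + 1,854 + 92 = 1,974 (under)
May 2028–Jul 2028: 1,854 + 92 + 614 = 2,560 (over)
Jun 2028–Aug 2028: 92 + 614 + 1,462 = 2,168 (under)
Jul 2028–Sep 2028: 614 + 1,462 + 2,223 = 4,299 (over)
Aug 2028–Oct 2028: 1,462 + 2,223 + 1,365 = 5,050 (over)
Sep 2028–Nov 2028: 2,223 + 1,365 + 1,615 = 5,203 (over)
Oct 2028–Dec 2028: 1,365 + 1,615 + 467 = 3,447 (over)
Nov 2028–Jan 2029: 1,615 + 467 + 45 = 2,127 (under)
Dec 2028–Feb 2029: 467 + 45 + 39 = 551 (under)
Jan 2029–Mar 2029: 45 + 39 + 626 = 710 (under)
Feb 2029–Apr 2029: 39 + 626 + 34 = 699 (under)
Mar 2029–May 2029: 626 + 34 + 808 = 1,468 (under)
5 windows exceed the threshold.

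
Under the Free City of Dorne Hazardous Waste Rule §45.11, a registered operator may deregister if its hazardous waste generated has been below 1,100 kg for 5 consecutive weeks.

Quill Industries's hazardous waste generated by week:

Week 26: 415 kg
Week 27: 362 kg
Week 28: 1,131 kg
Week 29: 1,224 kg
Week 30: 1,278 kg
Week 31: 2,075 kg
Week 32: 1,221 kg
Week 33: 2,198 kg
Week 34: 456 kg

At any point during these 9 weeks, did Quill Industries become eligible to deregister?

No

Weeks below 1,100 kg: Week 26, Week 27, Week 34.
Longest run of consecutive weeks below the threshold: 2.
2 < 5, so Quill Industries never became eligible.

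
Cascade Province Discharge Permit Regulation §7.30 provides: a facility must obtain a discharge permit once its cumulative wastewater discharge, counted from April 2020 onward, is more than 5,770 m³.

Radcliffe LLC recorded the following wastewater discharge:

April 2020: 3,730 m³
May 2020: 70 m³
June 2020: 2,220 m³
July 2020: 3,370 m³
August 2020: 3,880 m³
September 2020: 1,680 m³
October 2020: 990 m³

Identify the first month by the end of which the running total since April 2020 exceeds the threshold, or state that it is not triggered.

June 2020

Through April 2020: 3,730 m³
Through May 2020: 3,800 m³
Through June 2020: 6,020 m³ ← exceeds threshold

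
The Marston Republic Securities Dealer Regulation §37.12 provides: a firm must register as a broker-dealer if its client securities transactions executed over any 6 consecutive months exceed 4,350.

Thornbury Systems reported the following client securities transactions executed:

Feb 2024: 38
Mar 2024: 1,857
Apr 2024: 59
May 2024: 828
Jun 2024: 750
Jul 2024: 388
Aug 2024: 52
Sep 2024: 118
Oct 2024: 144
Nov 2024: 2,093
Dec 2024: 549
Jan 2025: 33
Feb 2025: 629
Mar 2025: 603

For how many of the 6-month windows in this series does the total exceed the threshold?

Feb 2024–Jul 2024: 38 + 1,857 + 59 + 828 + 750 + 388 = 3,920 (under)
Mar 2024–Aug 2024: 1,857 + 59 + 828 + 750 + 388 + 52 = 3,934 (under)
Apr 2024–Sep 2024: 59 + 828 + 750 + 388 + 52 + 118 = 2,195 (under)
May 2024–Oct 2024: 828 + 750 + 388 + 52 + 118 + 144 = 2,280 (under)
Jun 2024–Nov 2024: 750 + 388 + 52 + 118 + 144 + 2,093 = 3,545 (under)
Jul 2024–Dec 2024: 388 + 52 + 118 + 144 + 2,093 + 549 = 3,344 (under)
Aug 2024–Jan 2025: 52 + 118 + 144 + 2,093 + 549 + 33 = 2,989 (under)
Sep 2024–Feb 2025: 118 + 144 + 2,093 + 549 + 33 + 629 = 3,566 (under)
Oct 2024–Mar 2025: 144 + 2,093 + 549 + 33 + 629 + 603 = 4,051 (under)
0 windows exceed the threshold.

0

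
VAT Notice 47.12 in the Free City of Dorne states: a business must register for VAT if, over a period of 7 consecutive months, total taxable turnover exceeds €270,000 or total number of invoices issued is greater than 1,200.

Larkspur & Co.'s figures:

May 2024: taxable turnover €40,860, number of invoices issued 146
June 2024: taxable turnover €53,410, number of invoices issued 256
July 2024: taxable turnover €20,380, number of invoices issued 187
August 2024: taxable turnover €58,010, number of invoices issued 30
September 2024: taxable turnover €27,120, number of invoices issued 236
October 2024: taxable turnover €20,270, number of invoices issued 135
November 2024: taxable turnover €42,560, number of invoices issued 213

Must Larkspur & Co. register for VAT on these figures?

Total taxable turnover: €40,860 + €53,410 + €20,380 + €58,010 + €27,120 + €20,270 + €42,560 = €262,610 (≤ €270,000).
Total number of invoices issued: 146 + 256 + 187 + 30 + 236 + 135 + 213 = 1,203 (> 1,200).
The test is 'or': at least one threshold is exceeded.

Yes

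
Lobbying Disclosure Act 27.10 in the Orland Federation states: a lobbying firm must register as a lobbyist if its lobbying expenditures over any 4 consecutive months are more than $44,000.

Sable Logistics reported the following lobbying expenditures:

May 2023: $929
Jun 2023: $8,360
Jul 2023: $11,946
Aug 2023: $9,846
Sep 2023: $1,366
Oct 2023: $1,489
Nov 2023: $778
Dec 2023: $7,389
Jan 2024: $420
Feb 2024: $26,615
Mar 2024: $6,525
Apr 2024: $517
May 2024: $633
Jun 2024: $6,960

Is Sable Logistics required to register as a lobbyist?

May 2023–Aug 2023: $929 + $8,360 + $11,946 + $9,846 = $31,081 (under)
Jun 2023–Sep 2023: $8,360 + $11,946 + $9,846 + $1,366 = $31,518 (under)
Jul 2023–Oct 2023: $11,946 + $9,846 + $1,366 + $1,489 = $24,647 (under)
Aug 2023–Nov 2023: $9,846 + $1,366 + $1,489 + $778 = $13,479 (under)
Sep 2023–Dec 2023: $1,366 + $1,489 + $778 + $7,389 = $11,022 (under)
Oct 2023–Jan 2024: $1,489 + $778 + $7,389 + $420 = $10,076 (under)
Nov 2023–Feb 2024: $778 + $7,389 + $420 + $26,615 = $35,202 (under)
Dec 2023–Mar 2024: $7,389 + $420 + $26,615 + $6,525 = $40,949 (under)
Jan 2024–Apr 2024: $420 + $26,615 + $6,525 + $517 = $34,077 (under)
Feb 2024–May 2024: $26,615 + $6,525 + $517 + $633 = $34,290 (under)
Mar 2024–Jun 2024: $6,525 + $517 + $633 + $6,960 = $14,635 (under)
No window exceeds $44,000.

No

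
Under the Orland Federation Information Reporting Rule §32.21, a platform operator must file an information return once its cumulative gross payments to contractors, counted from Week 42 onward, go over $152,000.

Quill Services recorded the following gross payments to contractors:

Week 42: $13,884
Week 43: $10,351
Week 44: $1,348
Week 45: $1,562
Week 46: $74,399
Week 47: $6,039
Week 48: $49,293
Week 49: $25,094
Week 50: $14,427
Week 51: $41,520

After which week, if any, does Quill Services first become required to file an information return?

Through Week 42: $13,884
Through Week 43: $24,235
Through Week 44: $25,583
Through Week 45: $27,145
Through Week 46: $101,544
Through Week 47: $107,583
Through Week 48: $156,876 ← exceeds threshold

Week 48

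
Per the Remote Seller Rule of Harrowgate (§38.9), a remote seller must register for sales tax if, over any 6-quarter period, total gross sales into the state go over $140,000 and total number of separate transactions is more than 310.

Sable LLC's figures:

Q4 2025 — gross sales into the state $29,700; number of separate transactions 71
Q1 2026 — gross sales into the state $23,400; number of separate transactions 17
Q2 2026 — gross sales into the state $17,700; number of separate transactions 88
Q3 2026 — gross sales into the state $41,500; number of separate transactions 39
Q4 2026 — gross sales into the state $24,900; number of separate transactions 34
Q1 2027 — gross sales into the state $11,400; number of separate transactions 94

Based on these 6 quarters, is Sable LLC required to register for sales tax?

Total gross sales into the state: $29,700 + $23,400 + $17,700 + $41,500 + $24,900 + $11,400 = $148,600 (> $140,000).
Total number of separate transactions: 71 + 17 + 88 + 39 + 34 + 94 = 343 (> 310).
The test is 'and': both thresholds are exceeded.

Yes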